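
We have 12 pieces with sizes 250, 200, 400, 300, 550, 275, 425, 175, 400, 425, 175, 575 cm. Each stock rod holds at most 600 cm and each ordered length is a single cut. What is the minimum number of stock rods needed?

8

Total = 575 + 550 + 425 + 425 + 400 + 400 + 300 + 275 + 250 + 200 + 175 + 175 = 4150 cm.
Lower bound: ⌈4150/600⌉ = 7 stock rods.
A packing using 8 stock rods:
  stock rod 1: 575 = 575
  stock rod 2: 550 = 550
  stock rod 3: 425 + 175 = 600
  stock rod 4: 425 + 175 = 600
  stock rod 5: 400 + 200 = 600
  stock rod 6: 400 = 400
  stock rod 7: 300 + 275 = 575
  stock rod 8: 250 = 250
No arrangement into 7 stock rods stays within capacity, so 8 is optimal.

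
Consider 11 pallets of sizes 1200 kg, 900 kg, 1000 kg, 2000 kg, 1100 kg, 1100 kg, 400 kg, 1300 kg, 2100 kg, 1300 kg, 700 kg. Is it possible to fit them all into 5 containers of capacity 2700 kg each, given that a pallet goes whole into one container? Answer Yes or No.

Total = 13100 kg; ⌈13100/2700⌉ = 5.
The bound of 5 does not rule out 5, but exhaustive search shows no assignment into 5 containers of capacity 2700 kg exists — the minimum is 6.

No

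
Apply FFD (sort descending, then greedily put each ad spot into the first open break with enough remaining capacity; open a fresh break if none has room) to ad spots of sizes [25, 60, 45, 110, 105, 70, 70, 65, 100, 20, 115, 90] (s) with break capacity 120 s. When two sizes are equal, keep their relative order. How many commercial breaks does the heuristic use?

Sorted descending: 115, 110, 105, 100, 90, 70, 70, 65, 60, 45, 25, 20.
  115 → break 1 (new)  [load 115/120]
  110 → break 2 (new)  [load 110/120]
  105 → break 3 (new)  [load 105/120]
  100 → break 4 (new)  [load 100/120]
  90 → break 5 (new)  [load 90/120]
  70 → break 6 (new)  [load 70/120]
  70 → break 7 (new)  [load 70/120]
  65 → break 8 (new)  [load 65/120]
  60 → break 9 (new)  [load 60/120]
  45 → break 6  [load 115/120]
  25 → break 5  [load 115/120]
  20 → break 4  [load 120/120]
9 commercial breaks opened.

9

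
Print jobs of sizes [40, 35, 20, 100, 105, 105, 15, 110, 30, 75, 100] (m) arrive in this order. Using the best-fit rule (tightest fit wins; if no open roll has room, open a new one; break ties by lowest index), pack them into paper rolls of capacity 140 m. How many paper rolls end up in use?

  40 → roll 1 (new)  [load 40/140]
  35 → roll 1  [load 75/140]
  20 → roll 1  [load 95/140]
  100 → roll 2 (new)  [load 100/140]
  105 → roll 3 (new)  [load 105/140]
  105 → roll 4 (new)  [load 105/140]
  15 → roll 3  [load 120/140]
  110 → roll 5 (new)  [load 110/140]
  30 → roll 5  [load 140/140]
  75 → roll 6 (new)  [load 75/140]
  100 → roll 7 (new)  [load 100/140]
7 paper rolls opened.

7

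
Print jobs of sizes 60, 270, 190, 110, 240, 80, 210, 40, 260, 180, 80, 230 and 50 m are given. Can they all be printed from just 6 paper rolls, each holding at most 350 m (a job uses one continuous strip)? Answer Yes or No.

No

Total = 2000 m; ⌈2000/350⌉ = 6.
7 print jobs each exceed half the capacity and cannot share a roll, forcing at least 7 paper rolls.
At least 7 paper rolls are required, but only 6 are allowed.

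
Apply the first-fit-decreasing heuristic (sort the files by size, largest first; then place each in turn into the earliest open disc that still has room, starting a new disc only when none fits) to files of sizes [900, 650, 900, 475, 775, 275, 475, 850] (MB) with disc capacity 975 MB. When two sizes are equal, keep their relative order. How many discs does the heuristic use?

6

Sorted descending: 900, 900, 850, 775, 650, 475, 475, 275.
  900 → disc 1 (new)  [load 900/975]
  900 → disc 2 (new)  [load 900/975]
  850 → disc 3 (new)  [load 850/975]
  775 → disc 4 (new)  [load 775/975]
  650 → disc 5 (new)  [load 650/975]
  475 → disc 6 (new)  [load 475/975]
  475 → disc 6  [load 950/975]
  275 → disc 5  [load 925/975]
6 discs opened.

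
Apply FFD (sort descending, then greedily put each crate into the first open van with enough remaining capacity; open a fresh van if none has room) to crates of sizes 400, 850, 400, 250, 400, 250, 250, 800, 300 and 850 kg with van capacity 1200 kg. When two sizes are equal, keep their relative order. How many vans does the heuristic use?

5

Sorted descending: 850, 850, 800, 400, 400, 400, 300, 250, 250, 250.
  850 → van 1 (new)  [load 850/1200]
  850 → van 2 (new)  [load 850/1200]
  800 → van 3 (new)  [load 800/1200]
  400 → van 3  [load 1200/1200]
  400 → van 4 (new)  [load 400/1200]
  400 → van 4  [load 800/1200]
  300 → van 1  [load 1150/1200]
  250 → van 2  [load 1100/1200]
  250 → van 4  [load 1050/1200]
  250 → van 5 (new)  [load 250/1200]
5 vans opened.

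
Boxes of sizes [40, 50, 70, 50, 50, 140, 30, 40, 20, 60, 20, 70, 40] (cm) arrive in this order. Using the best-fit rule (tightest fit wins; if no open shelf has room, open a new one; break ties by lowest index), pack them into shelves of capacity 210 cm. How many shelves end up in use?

  40 → shelf 1 (new)  [load 40/210]
  50 → shelf 1  [load 90/210]
  70 → shelf 1  [load 160/210]
  50 → shelf 1  [load 210/210]
  50 → shelf 2 (new)  [load 50/210]
  140 → shelf 2  [load 190/210]
  30 → shelf 3 (new)  [load 30/210]
  40 → shelf 3  [load 70/210]
  20 → shelf 2  [load 210/210]
  60 → shelf 3  [load 130/210]
  20 → shelf 3  [load 150/210]
  70 → shelf 4 (new)  [load 70/210]
  40 → shelf 3  [load 190/210]
4 shelves opened.

4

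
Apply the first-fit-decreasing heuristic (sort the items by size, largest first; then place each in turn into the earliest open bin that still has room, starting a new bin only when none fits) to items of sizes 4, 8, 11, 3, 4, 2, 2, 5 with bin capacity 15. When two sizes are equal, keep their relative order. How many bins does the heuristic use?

Sorted descending: 11, 8, 5, 4, 4, 3, 2, 2.
  11 → bin 1 (new)  [load 11/15]
  8 → bin 2 (new)  [load 8/15]
  5 → bin 2  [load 13/15]
  4 → bin 1  [load 15/15]
  4 → bin 3 (new)  [load 4/15]
  3 → bin 3  [load 7/15]
  2 → bin 2  [load 15/15]
  2 → bin 3  [load 9/15]
3 bins opened.

3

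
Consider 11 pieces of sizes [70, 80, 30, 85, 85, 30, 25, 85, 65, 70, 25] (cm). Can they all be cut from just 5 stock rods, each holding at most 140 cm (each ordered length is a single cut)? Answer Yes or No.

Total = 650 cm; ⌈650/140⌉ = 5.
The bound of 5 does not rule out 5, but exhaustive search shows no assignment into 5 stock rods of capacity 140 cm exists — the minimum is 6.

No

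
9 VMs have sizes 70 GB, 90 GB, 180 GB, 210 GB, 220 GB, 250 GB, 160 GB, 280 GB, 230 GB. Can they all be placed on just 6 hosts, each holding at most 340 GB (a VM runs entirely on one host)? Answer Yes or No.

Yes

A valid assignment using 6 hosts:
  host 1: 280 = 280
  host 2: 250 + 90 = 340
  host 3: 230 + 70 = 300
  host 4: 220 = 220
  host 5: 210 = 210
  host 6: 180 + 160 = 340
Every load is within 340 GB, so 6 hosts suffice.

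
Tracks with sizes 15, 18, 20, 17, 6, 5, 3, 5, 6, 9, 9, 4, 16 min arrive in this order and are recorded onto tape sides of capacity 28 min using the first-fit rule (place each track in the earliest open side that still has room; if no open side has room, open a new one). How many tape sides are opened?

  15 → side 1 (new)  [load 15/28]
  18 → side 2 (new)  [load 18/28]
  20 → side 3 (new)  [load 20/28]
  17 → side 4 (new)  [load 17/28]
  6 → side 1  [load 21/28]
  5 → side 1  [load 26/28]
  3 → side 2  [load 21/28]
  5 → side 2  [load 26/28]
  6 → side 3  [load 26/28]
  9 → side 4  [load 26/28]
  9 → side 5 (new)  [load 9/28]
  4 → side 5  [load 13/28]
  16 → side 6 (new)  [load 16/28]
6 tape sides opened.

6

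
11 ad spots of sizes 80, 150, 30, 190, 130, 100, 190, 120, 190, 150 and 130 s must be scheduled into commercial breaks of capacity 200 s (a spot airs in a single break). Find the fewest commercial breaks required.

Total = 190 + 190 + 190 + 150 + 150 + 130 + 130 + 120 + 100 + 80 + 30 = 1460 s.
Lower bound: ⌈1460/200⌉ = 8 commercial breaks.
A packing using 9 commercial breaks:
  break 1: 190 = 190
  break 2: 190 = 190
  break 3: 190 = 190
  break 4: 150 + 30 = 180
  break 5: 150 = 150
  break 6: 130 = 130
  break 7: 130 = 130
  break 8: 120 + 80 = 200
  break 9: 100 = 100
No arrangement into 8 commercial breaks stays within capacity, so 9 is optimal.

9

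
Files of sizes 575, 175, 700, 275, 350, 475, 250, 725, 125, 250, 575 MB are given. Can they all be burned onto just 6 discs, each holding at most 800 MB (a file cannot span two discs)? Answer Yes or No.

Total = 4475 MB; ⌈4475/800⌉ = 6.
The bound of 6 does not rule out 6, but exhaustive search shows no assignment into 6 discs of capacity 800 MB exists — the minimum is 7.

No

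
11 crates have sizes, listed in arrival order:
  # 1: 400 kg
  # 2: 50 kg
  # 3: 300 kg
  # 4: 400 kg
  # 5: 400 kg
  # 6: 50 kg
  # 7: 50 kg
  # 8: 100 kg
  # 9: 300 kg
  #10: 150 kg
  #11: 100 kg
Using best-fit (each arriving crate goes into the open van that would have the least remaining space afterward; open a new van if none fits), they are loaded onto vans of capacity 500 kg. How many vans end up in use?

5

  400 → van 1 (new)  [load 400/500]
  50 → van 1  [load 450/500]
  300 → van 2 (new)  [load 300/500]
  400 → van 3 (new)  [load 400/500]
  400 → van 4 (new)  [load 400/500]
  50 → van 1  [load 500/500]
  50 → van 3  [load 450/500]
  100 → van 4  [load 500/500]
  300 → van 5 (new)  [load 300/500]
  150 → van 2  [load 450/500]
  100 → van 5  [load 400/500]
5 vans opened.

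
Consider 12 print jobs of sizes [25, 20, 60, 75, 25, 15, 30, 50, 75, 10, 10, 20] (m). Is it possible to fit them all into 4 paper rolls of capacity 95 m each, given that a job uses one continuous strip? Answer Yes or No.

Total = 415 m; ⌈415/95⌉ = 5.
At least 5 paper rolls are required, but only 4 are allowed.

No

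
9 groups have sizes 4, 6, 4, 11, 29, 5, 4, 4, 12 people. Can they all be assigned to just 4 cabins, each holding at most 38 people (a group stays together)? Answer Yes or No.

A valid assignment using 3 cabins:
  cabin 1: 29 + 6 = 35
  cabin 2: 12 + 11 + 5 + 4 + 4 = 36
  cabin 3: 4 + 4 = 8
That uses only 3 ≤ 4, so 4 cabins are enough.

Yes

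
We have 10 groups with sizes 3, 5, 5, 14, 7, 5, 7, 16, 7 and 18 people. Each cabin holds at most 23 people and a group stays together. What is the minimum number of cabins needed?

Total = 18 + 16 + 14 + 7 + 7 + 7 + 5 + 5 + 5 + 3 = 87 people.
Lower bound: ⌈87/23⌉ = 4 cabins.
A packing using 4 cabins:
  cabin 1: 18 + 5 = 23
  cabin 2: 16 + 7 = 23
  cabin 3: 14 + 7 = 21
  cabin 4: 7 + 5 + 5 + 3 = 20
This matches the lower bound, so 4 is optimal.

4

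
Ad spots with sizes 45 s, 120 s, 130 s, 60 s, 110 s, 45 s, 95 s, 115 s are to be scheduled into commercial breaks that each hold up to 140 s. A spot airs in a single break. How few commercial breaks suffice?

6

Total = 130 + 120 + 115 + 110 + 95 + 60 + 45 + 45 = 720 s.
Lower bound: ⌈720/140⌉ = 6 commercial breaks.
A packing using 6 commercial breaks:
  break 1: 130 = 130
  break 2: 120 = 120
  break 3: 115 = 115
  break 4: 110 = 110
  break 5: 95 + 45 = 140
  break 6: 60 + 45 = 105
This matches the lower bound, so 6 is optimal.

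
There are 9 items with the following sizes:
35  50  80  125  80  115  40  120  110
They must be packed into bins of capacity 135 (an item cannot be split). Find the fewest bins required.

7

Total = 125 + 120 + 115 + 110 + 80 + 80 + 50 + 40 + 35 = 755.
Lower bound: ⌈755/135⌉ = 6 bins.
A packing using 7 bins:
  bin 1: 125 = 125
  bin 2: 120 = 120
  bin 3: 115 = 115
  bin 4: 110 = 110
  bin 5: 80 + 50 = 130
  bin 6: 80 + 40 = 120
  bin 7: 35 = 35
No arrangement into 6 bins stays within capacity, so 7 is optimal.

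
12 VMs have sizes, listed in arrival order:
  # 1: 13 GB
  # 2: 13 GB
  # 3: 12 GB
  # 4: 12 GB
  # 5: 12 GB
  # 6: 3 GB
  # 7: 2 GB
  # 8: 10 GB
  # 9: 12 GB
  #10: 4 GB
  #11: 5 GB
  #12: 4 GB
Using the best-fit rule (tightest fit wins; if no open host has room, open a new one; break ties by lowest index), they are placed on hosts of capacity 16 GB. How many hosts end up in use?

7

  13 → host 1 (new)  [load 13/16]
  13 → host 2 (new)  [load 13/16]
  12 → host 3 (new)  [load 12/16]
  12 → host 4 (new)  [load 12/16]
  12 → host 5 (new)  [load 12/16]
  3 → host 1  [load 16/16]
  2 → host 2  [load 15/16]
  10 → host 6 (new)  [load 10/16]
  12 → host 7 (new)  [load 12/16]
  4 → host 3  [load 16/16]
  5 → host 6  [load 15/16]
  4 → host 4  [load 16/16]
7 hosts opened.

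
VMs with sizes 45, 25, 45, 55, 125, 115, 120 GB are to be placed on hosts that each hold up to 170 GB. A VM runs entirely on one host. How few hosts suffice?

4

Total = 125 + 120 + 115 + 55 + 45 + 45 + 25 = 530 GB.
Lower bound: ⌈530/170⌉ = 4 hosts.
A packing using 4 hosts:
  host 1: 125 + 45 = 170
  host 2: 120 + 45 = 165
  host 3: 115 + 55 = 170
  host 4: 25 = 25
This matches the lower bound, so 4 is optimal.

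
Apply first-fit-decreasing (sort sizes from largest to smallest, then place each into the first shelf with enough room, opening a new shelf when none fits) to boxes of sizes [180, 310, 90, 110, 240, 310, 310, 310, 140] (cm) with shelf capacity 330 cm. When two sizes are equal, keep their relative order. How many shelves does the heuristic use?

Sorted descending: 310, 310, 310, 310, 240, 180, 140, 110, 90.
  310 → shelf 1 (new)  [load 310/330]
  310 → shelf 2 (new)  [load 310/330]
  310 → shelf 3 (new)  [load 310/330]
  310 → shelf 4 (new)  [load 310/330]
  240 → shelf 5 (new)  [load 240/330]
  180 → shelf 6 (new)  [load 180/330]
  140 → shelf 6  [load 320/330]
  110 → shelf 7 (new)  [load 110/330]
  90 → shelf 5  [load 330/330]
7 shelves opened.

7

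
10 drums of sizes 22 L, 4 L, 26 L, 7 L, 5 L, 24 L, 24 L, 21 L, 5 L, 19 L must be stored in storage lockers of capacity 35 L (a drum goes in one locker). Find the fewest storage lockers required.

6

Total = 26 + 24 + 24 + 22 + 21 + 19 + 7 + 5 + 5 + 4 = 157 L.
Lower bound: ⌈157/35⌉ = 5 storage lockers.
Also, 6 drums each exceed 35/2 L, and no two of those can share a locker, so at least 6 storage lockers are needed.
A packing using 6 storage lockers:
  locker 1: 26 + 7 = 33
  locker 2: 24 + 5 + 5 = 34
  locker 3: 24 + 4 = 28
  locker 4: 22 = 22
  locker 5: 21 = 21
  locker 6: 19 = 19
This matches the lower bound, so 6 is optimal.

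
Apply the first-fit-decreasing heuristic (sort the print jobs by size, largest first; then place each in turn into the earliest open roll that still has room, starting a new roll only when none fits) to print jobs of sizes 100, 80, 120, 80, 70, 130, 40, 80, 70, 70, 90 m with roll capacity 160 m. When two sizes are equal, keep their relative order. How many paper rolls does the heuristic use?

7

Sorted descending: 130, 120, 100, 90, 80, 80, 80, 70, 70, 70, 40.
  130 → roll 1 (new)  [load 130/160]
  120 → roll 2 (new)  [load 120/160]
  100 → roll 3 (new)  [load 100/160]
  90 → roll 4 (new)  [load 90/160]
  80 → roll 5 (new)  [load 80/160]
  80 → roll 5  [load 160/160]
  80 → roll 6 (new)  [load 80/160]
  70 → roll 4  [load 160/160]
  70 → roll 6  [load 150/160]
  70 → roll 7 (new)  [load 70/160]
  40 → roll 2  [load 160/160]
7 paper rolls opened.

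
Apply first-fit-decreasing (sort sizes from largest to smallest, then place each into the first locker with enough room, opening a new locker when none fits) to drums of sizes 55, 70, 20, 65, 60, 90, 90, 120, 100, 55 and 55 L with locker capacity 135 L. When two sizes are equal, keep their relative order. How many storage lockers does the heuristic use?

7

Sorted descending: 120, 100, 90, 90, 70, 65, 60, 55, 55, 55, 20.
  120 → locker 1 (new)  [load 120/135]
  100 → locker 2 (new)  [load 100/135]
  90 → locker 3 (new)  [load 90/135]
  90 → locker 4 (new)  [load 90/135]
  70 → locker 5 (new)  [load 70/135]
  65 → locker 5  [load 135/135]
  60 → locker 6 (new)  [load 60/135]
  55 → locker 6  [load 115/135]
  55 → locker 7 (new)  [load 55/135]
  55 → locker 7  [load 110/135]
  20 → locker 2  [load 120/135]
7 storage lockers opened.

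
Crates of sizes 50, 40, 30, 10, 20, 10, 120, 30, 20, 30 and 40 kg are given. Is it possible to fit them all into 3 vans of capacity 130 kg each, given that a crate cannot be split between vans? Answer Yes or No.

No

Total = 400 kg; ⌈400/130⌉ = 4.
At least 4 vans are required, but only 3 are allowed.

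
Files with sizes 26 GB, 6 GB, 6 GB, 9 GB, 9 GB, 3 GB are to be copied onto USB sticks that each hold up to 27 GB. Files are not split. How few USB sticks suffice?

Total = 26 + 9 + 9 + 6 + 6 + 3 = 59 GB.
Lower bound: ⌈59/27⌉ = 3 USB sticks.
A packing using 3 USB sticks:
  USB stick 1: 26 = 26
  USB stick 2: 9 + 9 + 6 + 3 = 27
  USB stick 3: 6 = 6
This matches the lower bound, so 3 is optimal.

3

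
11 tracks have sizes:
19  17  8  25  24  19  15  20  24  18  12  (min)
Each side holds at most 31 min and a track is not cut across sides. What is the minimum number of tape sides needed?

Total = 25 + 24 + 24 + 20 + 19 + 19 + 18 + 17 + 15 + 12 + 8 = 201 min.
Lower bound: ⌈201/31⌉ = 7 tape sides.
Also, 8 tracks each exceed 31/2 min, and no two of those can share a side, so at least 8 tape sides are needed.
A packing using 9 tape sides:
  side 1: 25 = 25
  side 2: 24 = 24
  side 3: 24 = 24
  side 4: 20 + 8 = 28
  side 5: 19 + 12 = 31
  side 6: 19 = 19
  side 7: 18 = 18
  side 8: 17 = 17
  side 9: 15 = 15
No arrangement into 8 tape sides stays within capacity, so 9 is optimal.

9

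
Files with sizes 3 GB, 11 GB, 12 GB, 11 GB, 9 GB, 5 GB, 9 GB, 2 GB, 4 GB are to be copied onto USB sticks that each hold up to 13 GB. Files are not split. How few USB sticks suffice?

6

Total = 12 + 11 + 11 + 9 + 9 + 5 + 4 + 3 + 2 = 66 GB.
Lower bound: ⌈66/13⌉ = 6 USB sticks.
A packing using 6 USB sticks:
  USB stick 1: 12 = 12
  USB stick 2: 11 + 2 = 13
  USB stick 3: 11 = 11
  USB stick 4: 9 + 4 = 13
  USB stick 5: 9 + 3 = 12
  USB stick 6: 5 = 5
This matches the lower bound, so 6 is optimal.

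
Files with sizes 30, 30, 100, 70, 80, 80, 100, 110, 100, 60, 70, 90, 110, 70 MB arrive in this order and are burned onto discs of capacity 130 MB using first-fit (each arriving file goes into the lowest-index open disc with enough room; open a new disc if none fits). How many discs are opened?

  30 → disc 1 (new)  [load 30/130]
  30 → disc 1  [load 60/130]
  100 → disc 2 (new)  [load 100/130]
  70 → disc 1  [load 130/130]
  80 → disc 3 (new)  [load 80/130]
  80 → disc 4 (new)  [load 80/130]
  100 → disc 5 (new)  [load 100/130]
  110 → disc 6 (new)  [load 110/130]
  100 → disc 7 (new)  [load 100/130]
  60 → disc 8 (new)  [load 60/130]
  70 → disc 8  [load 130/130]
  90 → disc 9 (new)  [load 90/130]
  110 → disc 10 (new)  [load 110/130]
  70 → disc 11 (new)  [load 70/130]
11 discs opened.

11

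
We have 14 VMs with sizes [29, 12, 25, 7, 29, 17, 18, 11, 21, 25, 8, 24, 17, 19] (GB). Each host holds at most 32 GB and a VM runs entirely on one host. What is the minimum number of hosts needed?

Total = 29 + 29 + 25 + 25 + 24 + 21 + 19 + 18 + 17 + 17 + 12 + 11 + 8 + 7 = 262 GB.
Lower bound: ⌈262/32⌉ = 9 hosts.
Also, 10 VMs each exceed 16 GB, and no two of those can share a host, so at least 10 hosts are needed.
A packing using 10 hosts:
  host 1: 29 = 29
  host 2: 29 = 29
  host 3: 25 + 7 = 32
  host 4: 25 = 25
  host 5: 24 + 8 = 32
  host 6: 21 + 11 = 32
  host 7: 19 + 12 = 31
  host 8: 18 = 18
  host 9: 17 = 17
  host 10: 17 = 17
This matches the lower bound, so 10 is optimal.

10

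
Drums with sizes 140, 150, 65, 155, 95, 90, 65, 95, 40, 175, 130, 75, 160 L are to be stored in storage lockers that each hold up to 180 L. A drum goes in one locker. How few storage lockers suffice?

9

Total = 175 + 160 + 155 + 150 + 140 + 130 + 95 + 95 + 90 + 75 + 65 + 65 + 40 = 1435 L.
Lower bound: ⌈1435/180⌉ = 8 storage lockers.
A packing using 9 storage lockers:
  locker 1: 175 = 175
  locker 2: 160 = 160
  locker 3: 155 = 155
  locker 4: 150 = 150
  locker 5: 140 + 40 = 180
  locker 6: 130 = 130
  locker 7: 95 + 75 = 170
  locker 8: 95 + 65 = 160
  locker 9: 90 + 65 = 155
No arrangement into 8 storage lockers stays within capacity, so 9 is optimal.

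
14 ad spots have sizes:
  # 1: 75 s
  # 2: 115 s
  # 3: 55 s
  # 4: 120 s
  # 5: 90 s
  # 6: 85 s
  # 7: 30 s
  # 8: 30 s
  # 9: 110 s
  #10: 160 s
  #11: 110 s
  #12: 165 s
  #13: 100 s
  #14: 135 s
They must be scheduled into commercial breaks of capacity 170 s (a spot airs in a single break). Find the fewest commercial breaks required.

Total = 165 + 160 + 135 + 120 + 115 + 110 + 110 + 100 + 90 + 85 + 75 + 55 + 30 + 30 = 1380 s.
Lower bound: ⌈1380/170⌉ = 9 commercial breaks.
A packing using 10 commercial breaks:
  break 1: 165 = 165
  break 2: 160 = 160
  break 3: 135 + 30 = 165
  break 4: 120 + 30 = 150
  break 5: 115 + 55 = 170
  break 6: 110 = 110
  break 7: 110 = 110
  break 8: 100 = 100
  break 9: 90 + 75 = 165
  break 10: 85 = 85
No arrangement into 9 commercial breaks stays within capacity, so 10 is optimal.

10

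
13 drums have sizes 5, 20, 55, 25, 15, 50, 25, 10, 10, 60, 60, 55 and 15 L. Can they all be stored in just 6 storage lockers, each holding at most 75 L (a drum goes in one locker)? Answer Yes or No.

Yes

A valid assignment using 6 storage lockers:
  locker 1: 60 + 15 = 75
  locker 2: 60 + 15 = 75
  locker 3: 55 + 20 = 75
  locker 4: 55 + 10 + 10 = 75
  locker 5: 50 + 25 = 75
  locker 6: 25 + 5 = 30
Every load is within 75 L, so 6 storage lockers suffice.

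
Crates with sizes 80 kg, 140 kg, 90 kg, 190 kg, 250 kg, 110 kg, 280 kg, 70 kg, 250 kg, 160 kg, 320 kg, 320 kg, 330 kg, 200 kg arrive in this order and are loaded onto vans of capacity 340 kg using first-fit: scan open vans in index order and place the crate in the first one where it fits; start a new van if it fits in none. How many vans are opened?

10

  80 → van 1 (new)  [load 80/340]
  140 → van 1  [load 220/340]
  90 → van 1  [load 310/340]
  190 → van 2 (new)  [load 190/340]
  250 → van 3 (new)  [load 250/340]
  110 → van 2  [load 300/340]
  280 → van 4 (new)  [load 280/340]
  70 → van 3  [load 320/340]
  250 → van 5 (new)  [load 250/340]
  160 → van 6 (new)  [load 160/340]
  320 → van 7 (new)  [load 320/340]
  320 → van 8 (new)  [load 320/340]
  330 → van 9 (new)  [load 330/340]
  200 → van 10 (new)  [load 200/340]
10 vans opened.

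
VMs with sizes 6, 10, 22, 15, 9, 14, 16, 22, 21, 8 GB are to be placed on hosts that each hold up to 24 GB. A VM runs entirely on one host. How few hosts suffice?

7

Total = 22 + 22 + 21 + 16 + 15 + 14 + 10 + 9 + 8 + 6 = 143 GB.
Lower bound: ⌈143/24⌉ = 6 hosts.
A packing using 7 hosts:
  host 1: 22 = 22
  host 2: 22 = 22
  host 3: 21 = 21
  host 4: 16 + 8 = 24
  host 5: 15 + 9 = 24
  host 6: 14 + 10 = 24
  host 7: 6 = 6
No arrangement into 6 hosts stays within capacity, so 7 is optimal.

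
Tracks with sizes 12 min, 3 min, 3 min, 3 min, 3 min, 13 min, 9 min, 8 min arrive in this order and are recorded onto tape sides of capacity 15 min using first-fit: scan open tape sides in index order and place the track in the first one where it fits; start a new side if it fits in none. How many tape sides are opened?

  12 → side 1 (new)  [load 12/15]
  3 → side 1  [load 15/15]
  3 → side 2 (new)  [load 3/15]
  3 → side 2  [load 6/15]
  3 → side 2  [load 9/15]
  13 → side 3 (new)  [load 13/15]
  9 → side 4 (new)  [load 9/15]
  8 → side 5 (new)  [load 8/15]
5 tape sides opened.

5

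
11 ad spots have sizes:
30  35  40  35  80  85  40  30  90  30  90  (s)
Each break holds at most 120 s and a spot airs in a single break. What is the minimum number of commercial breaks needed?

5

Total = 90 + 90 + 85 + 80 + 40 + 40 + 35 + 35 + 30 + 30 + 30 = 585 s.
Lower bound: ⌈585/120⌉ = 5 commercial breaks.
A packing using 5 commercial breaks:
  break 1: 90 + 30 = 120
  break 2: 90 + 30 = 120
  break 3: 85 + 35 = 120
  break 4: 80 + 40 = 120
  break 5: 40 + 35 + 30 = 105
This matches the lower bound, so 5 is optimal.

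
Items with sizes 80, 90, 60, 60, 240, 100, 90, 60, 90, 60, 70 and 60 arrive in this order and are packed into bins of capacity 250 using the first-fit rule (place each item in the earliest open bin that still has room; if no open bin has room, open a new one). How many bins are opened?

  80 → bin 1 (new)  [load 80/250]
  90 → bin 1  [load 170/250]
  60 → bin 1  [load 230/250]
  60 → bin 2 (new)  [load 60/250]
  240 → bin 3 (new)  [load 240/250]
  100 → bin 2  [load 160/250]
  90 → bin 2  [load 250/250]
  60 → bin 4 (new)  [load 60/250]
  90 → bin 4  [load 150/250]
  60 → bin 4  [load 210/250]
  70 → bin 5 (new)  [load 70/250]
  60 → bin 5  [load 130/250]
5 bins opened.

5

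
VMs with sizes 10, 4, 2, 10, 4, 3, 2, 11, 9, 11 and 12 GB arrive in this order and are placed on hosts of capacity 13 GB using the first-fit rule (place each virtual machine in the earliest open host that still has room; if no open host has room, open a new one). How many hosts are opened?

7

  10 → host 1 (new)  [load 10/13]
  4 → host 2 (new)  [load 4/13]
  2 → host 1  [load 12/13]
  10 → host 3 (new)  [load 10/13]
  4 → host 2  [load 8/13]
  3 → host 2  [load 11/13]
  2 → host 2  [load 13/13]
  11 → host 4 (new)  [load 11/13]
  9 → host 5 (new)  [load 9/13]
  11 → host 6 (new)  [load 11/13]
  12 → host 7 (new)  [load 12/13]
7 hosts opened.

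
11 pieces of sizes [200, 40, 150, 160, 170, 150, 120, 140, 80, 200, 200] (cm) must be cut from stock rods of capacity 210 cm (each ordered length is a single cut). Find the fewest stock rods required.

9

Total = 200 + 200 + 200 + 170 + 160 + 150 + 150 + 140 + 120 + 80 + 40 = 1610 cm.
Lower bound: ⌈1610/210⌉ = 8 stock rods.
Also, 9 pieces each exceed 105 cm, and no two of those can share a stock rod, so at least 9 stock rods are needed.
A packing using 9 stock rods:
  stock rod 1: 200 = 200
  stock rod 2: 200 = 200
  stock rod 3: 200 = 200
  stock rod 4: 170 + 40 = 210
  stock rod 5: 160 = 160
  stock rod 6: 150 = 150
  stock rod 7: 150 = 150
  stock rod 8: 140 = 140
  stock rod 9: 120 + 80 = 200
This matches the lower bound, so 9 is optimal.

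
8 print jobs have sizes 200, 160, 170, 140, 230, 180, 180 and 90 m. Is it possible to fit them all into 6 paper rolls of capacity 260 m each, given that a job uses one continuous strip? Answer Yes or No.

Total = 1350 m; ⌈1350/260⌉ = 6.
7 print jobs each exceed half the capacity and cannot share a roll, forcing at least 7 paper rolls.
At least 7 paper rolls are required, but only 6 are allowed.

No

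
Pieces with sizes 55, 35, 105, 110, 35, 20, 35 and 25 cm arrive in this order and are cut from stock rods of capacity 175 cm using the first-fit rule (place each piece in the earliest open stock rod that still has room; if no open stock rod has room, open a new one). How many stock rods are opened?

3

  55 → stock rod 1 (new)  [load 55/175]
  35 → stock rod 1  [load 90/175]
  105 → stock rod 2 (new)  [load 105/175]
  110 → stock rod 3 (new)  [load 110/175]
  35 → stock rod 1  [load 125/175]
  20 → stock rod 1  [load 145/175]
  35 → stock rod 2  [load 140/175]
  25 → stock rod 1  [load 170/175]
3 stock rods opened.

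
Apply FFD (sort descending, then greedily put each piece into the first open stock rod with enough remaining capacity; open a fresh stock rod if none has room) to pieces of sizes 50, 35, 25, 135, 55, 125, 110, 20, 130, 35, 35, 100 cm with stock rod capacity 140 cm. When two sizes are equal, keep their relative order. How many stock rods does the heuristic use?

7

Sorted descending: 135, 130, 125, 110, 100, 55, 50, 35, 35, 35, 25, 20.
  135 → stock rod 1 (new)  [load 135/140]
  130 → stock rod 2 (new)  [load 130/140]
  125 → stock rod 3 (new)  [load 125/140]
  110 → stock rod 4 (new)  [load 110/140]
  100 → stock rod 5 (new)  [load 100/140]
  55 → stock rod 6 (new)  [load 55/140]
  50 → stock rod 6  [load 105/140]
  35 → stock rod 5  [load 135/140]
  35 → stock rod 6  [load 140/140]
  35 → stock rod 7 (new)  [load 35/140]
  25 → stock rod 4  [load 135/140]
  20 → stock rod 7  [load 55/140]
7 stock rods opened.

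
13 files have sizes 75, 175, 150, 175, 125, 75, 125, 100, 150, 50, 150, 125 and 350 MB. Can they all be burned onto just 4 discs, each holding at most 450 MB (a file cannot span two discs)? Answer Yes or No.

No

Total = 1825 MB; ⌈1825/450⌉ = 5.
At least 5 discs are required, but only 4 are allowed.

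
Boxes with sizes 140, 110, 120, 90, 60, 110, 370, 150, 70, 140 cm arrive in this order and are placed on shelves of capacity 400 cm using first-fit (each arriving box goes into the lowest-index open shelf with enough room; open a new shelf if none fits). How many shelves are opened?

  140 → shelf 1 (new)  [load 140/400]
  110 → shelf 1  [load 250/400]
  120 → shelf 1  [load 370/400]
  90 → shelf 2 (new)  [load 90/400]
  60 → shelf 2  [load 150/400]
  110 → shelf 2  [load 260/400]
  370 → shelf 3 (new)  [load 370/400]
  150 → shelf 4 (new)  [load 150/400]
  70 → shelf 2  [load 330/400]
  140 → shelf 4  [load 290/400]
4 shelves opened.

4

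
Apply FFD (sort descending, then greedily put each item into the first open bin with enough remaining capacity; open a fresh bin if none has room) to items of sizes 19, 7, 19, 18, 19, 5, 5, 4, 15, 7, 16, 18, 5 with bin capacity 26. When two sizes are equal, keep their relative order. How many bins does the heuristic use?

Sorted descending: 19, 19, 19, 18, 18, 16, 15, 7, 7, 5, 5, 5, 4.
  19 → bin 1 (new)  [load 19/26]
  19 → bin 2 (new)  [load 19/26]
  19 → bin 3 (new)  [load 19/26]
  18 → bin 4 (new)  [load 18/26]
  18 → bin 5 (new)  [load 18/26]
  16 → bin 6 (new)  [load 16/26]
  15 → bin 7 (new)  [load 15/26]
  7 → bin 1  [load 26/26]
  7 → bin 2  [load 26/26]
  5 → bin 3  [load 24/26]
  5 → bin 4  [load 23/26]
  5 → bin 5  [load 23/26]
  4 → bin 6  [load 20/26]
7 bins opened.

7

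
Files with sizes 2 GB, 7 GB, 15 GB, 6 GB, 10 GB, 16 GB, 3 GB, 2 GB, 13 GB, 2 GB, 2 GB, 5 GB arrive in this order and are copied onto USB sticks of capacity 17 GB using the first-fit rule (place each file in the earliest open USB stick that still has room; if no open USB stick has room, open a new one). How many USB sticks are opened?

6

  2 → USB stick 1 (new)  [load 2/17]
  7 → USB stick 1  [load 9/17]
  15 → USB stick 2 (new)  [load 15/17]
  6 → USB stick 1  [load 15/17]
  10 → USB stick 3 (new)  [load 10/17]
  16 → USB stick 4 (new)  [load 16/17]
  3 → USB stick 3  [load 13/17]
  2 → USB stick 1  [load 17/17]
  13 → USB stick 5 (new)  [load 13/17]
  2 → USB stick 2  [load 17/17]
  2 → USB stick 3  [load 15/17]
  5 → USB stick 6 (new)  [load 5/17]
6 USB sticks opened.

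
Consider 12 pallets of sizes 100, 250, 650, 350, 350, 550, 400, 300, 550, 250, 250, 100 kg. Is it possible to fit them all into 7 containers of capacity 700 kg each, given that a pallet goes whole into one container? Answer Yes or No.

A valid assignment using 7 containers:
  container 1: 650 = 650
  container 2: 550 + 100 = 650
  container 3: 550 + 100 = 650
  container 4: 400 + 300 = 700
  container 5: 350 + 350 = 700
  container 6: 250 + 250 = 500
  container 7: 250 = 250
Every load is within 700 kg, so 7 containers suffice.

Yes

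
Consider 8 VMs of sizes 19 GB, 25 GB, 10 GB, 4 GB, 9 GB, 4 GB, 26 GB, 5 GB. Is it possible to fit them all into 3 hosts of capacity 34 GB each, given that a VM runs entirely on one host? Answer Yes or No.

A valid assignment using 3 hosts:
  host 1: 26 + 4 + 4 = 34
  host 2: 25 + 9 = 34
  host 3: 19 + 10 + 5 = 34
Every load is within 34 GB, so 3 hosts suffice.

Yes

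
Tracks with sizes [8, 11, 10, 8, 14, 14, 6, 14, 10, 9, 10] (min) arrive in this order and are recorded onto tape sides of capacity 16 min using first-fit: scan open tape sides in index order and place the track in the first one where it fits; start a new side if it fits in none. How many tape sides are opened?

9

  8 → side 1 (new)  [load 8/16]
  11 → side 2 (new)  [load 11/16]
  10 → side 3 (new)  [load 10/16]
  8 → side 1  [load 16/16]
  14 → side 4 (new)  [load 14/16]
  14 → side 5 (new)  [load 14/16]
  6 → side 3  [load 16/16]
  14 → side 6 (new)  [load 14/16]
  10 → side 7 (new)  [load 10/16]
  9 → side 8 (new)  [load 9/16]
  10 → side 9 (new)  [load 10/16]
9 tape sides opened.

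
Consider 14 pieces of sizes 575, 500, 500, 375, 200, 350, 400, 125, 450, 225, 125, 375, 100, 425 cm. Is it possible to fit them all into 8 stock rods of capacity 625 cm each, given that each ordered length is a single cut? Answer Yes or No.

Total = 4725 cm; ⌈4725/625⌉ = 8.
9 pieces each exceed half the capacity and cannot share a stock rod, forcing at least 9 stock rods.
At least 9 stock rods are required, but only 8 are allowed.

No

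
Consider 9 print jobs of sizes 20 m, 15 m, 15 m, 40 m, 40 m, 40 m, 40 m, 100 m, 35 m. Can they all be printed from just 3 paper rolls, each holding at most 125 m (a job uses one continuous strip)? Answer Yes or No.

A valid assignment using 3 paper rolls:
  roll 1: 100 + 20 = 120
  roll 2: 40 + 40 + 40 = 120
  roll 3: 40 + 35 + 15 + 15 = 105
Every load is within 125 m, so 3 paper rolls suffice.

Yes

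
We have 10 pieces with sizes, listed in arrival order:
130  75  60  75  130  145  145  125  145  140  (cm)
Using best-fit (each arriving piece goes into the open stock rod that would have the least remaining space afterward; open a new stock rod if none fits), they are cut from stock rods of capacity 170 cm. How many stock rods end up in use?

9

  130 → stock rod 1 (new)  [load 130/170]
  75 → stock rod 2 (new)  [load 75/170]
  60 → stock rod 2  [load 135/170]
  75 → stock rod 3 (new)  [load 75/170]
  130 → stock rod 4 (new)  [load 130/170]
  145 → stock rod 5 (new)  [load 145/170]
  145 → stock rod 6 (new)  [load 145/170]
  125 → stock rod 7 (new)  [load 125/170]
  145 → stock rod 8 (new)  [load 145/170]
  140 → stock rod 9 (new)  [load 140/170]
9 stock rods opened.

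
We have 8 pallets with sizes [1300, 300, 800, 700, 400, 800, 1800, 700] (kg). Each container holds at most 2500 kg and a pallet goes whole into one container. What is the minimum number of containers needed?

Total = 1800 + 1300 + 800 + 800 + 700 + 700 + 400 + 300 = 6800 kg.
Lower bound: ⌈6800/2500⌉ = 3 containers.
A packing using 3 containers:
  container 1: 1800 + 700 = 2500
  container 2: 1300 + 800 + 400 = 2500
  container 3: 800 + 700 + 300 = 1800
This matches the lower bound, so 3 is optimal.

3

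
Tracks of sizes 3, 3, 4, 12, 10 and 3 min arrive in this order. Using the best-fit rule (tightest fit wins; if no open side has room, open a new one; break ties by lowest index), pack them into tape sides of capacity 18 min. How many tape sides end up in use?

3

  3 → side 1 (new)  [load 3/18]
  3 → side 1  [load 6/18]
  4 → side 1  [load 10/18]
  12 → side 2 (new)  [load 12/18]
  10 → side 3 (new)  [load 10/18]
  3 → side 2  [load 15/18]
3 tape sides opened.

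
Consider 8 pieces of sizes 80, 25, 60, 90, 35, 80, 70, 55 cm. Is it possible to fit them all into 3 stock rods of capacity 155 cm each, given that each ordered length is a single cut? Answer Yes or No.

No

Total = 495 cm; ⌈495/155⌉ = 4.
At least 4 stock rods are required, but only 3 are allowed.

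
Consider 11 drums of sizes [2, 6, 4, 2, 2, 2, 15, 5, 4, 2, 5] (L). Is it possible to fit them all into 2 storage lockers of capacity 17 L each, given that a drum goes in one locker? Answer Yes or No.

Total = 49 L; ⌈49/17⌉ = 3.
At least 3 storage lockers are required, but only 2 are allowed.

No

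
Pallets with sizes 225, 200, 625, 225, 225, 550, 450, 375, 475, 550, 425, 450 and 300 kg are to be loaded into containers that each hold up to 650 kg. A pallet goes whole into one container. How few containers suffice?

Total = 625 + 550 + 550 + 475 + 450 + 450 + 425 + 375 + 300 + 225 + 225 + 225 + 200 = 5075 kg.
Lower bound: ⌈5075/650⌉ = 8 containers.
A packing using 9 containers:
  container 1: 625 = 625
  container 2: 550 = 550
  container 3: 550 = 550
  container 4: 475 = 475
  container 5: 450 + 200 = 650
  container 6: 450 = 450
  container 7: 425 + 225 = 650
  container 8: 375 + 225 = 600
  container 9: 300 + 225 = 525
No arrangement into 8 containers stays within capacity, so 9 is optimal.

9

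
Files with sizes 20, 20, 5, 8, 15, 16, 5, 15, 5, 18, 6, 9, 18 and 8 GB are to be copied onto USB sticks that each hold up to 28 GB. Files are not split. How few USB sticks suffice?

Total = 20 + 20 + 18 + 18 + 16 + 15 + 15 + 9 + 8 + 8 + 6 + 5 + 5 + 5 = 168 GB.
Lower bound: ⌈168/28⌉ = 6 USB sticks.
Also, 7 files each exceed 14 GB, and no two of those can share a USB stick, so at least 7 USB sticks are needed.
A packing using 7 USB sticks:
  USB stick 1: 20 + 8 = 28
  USB stick 2: 20 + 8 = 28
  USB stick 3: 18 + 9 = 27
  USB stick 4: 18 + 6 = 24
  USB stick 5: 16 + 5 + 5 = 26
  USB stick 6: 15 + 5 = 20
  USB stick 7: 15 = 15
This matches the lower bound, so 7 is optimal.

7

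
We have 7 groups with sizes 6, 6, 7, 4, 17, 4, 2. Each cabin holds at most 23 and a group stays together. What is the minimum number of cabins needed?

2

Total = 17 + 7 + 6 + 6 + 4 + 4 + 2 = 46.
Lower bound: ⌈46/23⌉ = 2 cabins.
A packing using 2 cabins:
  cabin 1: 17 + 6 = 23
  cabin 2: 7 + 6 + 4 + 4 + 2 = 23
This matches the lower bound, so 2 is optimal.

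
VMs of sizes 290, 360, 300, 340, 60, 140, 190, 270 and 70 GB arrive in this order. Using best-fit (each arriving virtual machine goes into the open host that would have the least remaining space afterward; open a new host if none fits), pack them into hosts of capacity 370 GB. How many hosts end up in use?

  290 → host 1 (new)  [load 290/370]
  360 → host 2 (new)  [load 360/370]
  300 → host 3 (new)  [load 300/370]
  340 → host 4 (new)  [load 340/370]
  60 → host 3  [load 360/370]
  140 → host 5 (new)  [load 140/370]
  190 → host 5  [load 330/370]
  270 → host 6 (new)  [load 270/370]
  70 → host 1  [load 360/370]
6 hosts opened.

6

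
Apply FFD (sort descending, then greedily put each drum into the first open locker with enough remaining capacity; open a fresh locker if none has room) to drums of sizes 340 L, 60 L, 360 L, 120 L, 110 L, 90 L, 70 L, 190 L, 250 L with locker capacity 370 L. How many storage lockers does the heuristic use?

5

Sorted descending: 360, 340, 250, 190, 120, 110, 90, 70, 60.
  360 → locker 1 (new)  [load 360/370]
  340 → locker 2 (new)  [load 340/370]
  250 → locker 3 (new)  [load 250/370]
  190 → locker 4 (new)  [load 190/370]
  120 → locker 3  [load 370/370]
  110 → locker 4  [load 300/370]
  90 → locker 5 (new)  [load 90/370]
  70 → locker 4  [load 370/370]
  60 → locker 5  [load 150/370]
5 storage lockers opened.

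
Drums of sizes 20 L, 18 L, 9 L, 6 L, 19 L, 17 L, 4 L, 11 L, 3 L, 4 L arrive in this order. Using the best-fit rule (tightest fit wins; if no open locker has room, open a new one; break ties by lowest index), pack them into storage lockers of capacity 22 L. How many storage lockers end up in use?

6

  20 → locker 1 (new)  [load 20/22]
  18 → locker 2 (new)  [load 18/22]
  9 → locker 3 (new)  [load 9/22]
  6 → locker 3  [load 15/22]
  19 → locker 4 (new)  [load 19/22]
  17 → locker 5 (new)  [load 17/22]
  4 → locker 2  [load 22/22]
  11 → locker 6 (new)  [load 11/22]
  3 → locker 4  [load 22/22]
  4 → locker 5  [load 21/22]
6 storage lockers opened.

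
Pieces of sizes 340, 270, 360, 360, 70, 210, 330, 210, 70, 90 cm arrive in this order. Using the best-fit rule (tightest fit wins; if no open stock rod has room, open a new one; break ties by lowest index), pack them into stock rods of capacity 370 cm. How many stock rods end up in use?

  340 → stock rod 1 (new)  [load 340/370]
  270 → stock rod 2 (new)  [load 270/370]
  360 → stock rod 3 (new)  [load 360/370]
  360 → stock rod 4 (new)  [load 360/370]
  70 → stock rod 2  [load 340/370]
  210 → stock rod 5 (new)  [load 210/370]
  330 → stock rod 6 (new)  [load 330/370]
  210 → stock rod 7 (new)  [load 210/370]
  70 → stock rod 5  [load 280/370]
  90 → stock rod 5  [load 370/370]
7 stock rods opened.

7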